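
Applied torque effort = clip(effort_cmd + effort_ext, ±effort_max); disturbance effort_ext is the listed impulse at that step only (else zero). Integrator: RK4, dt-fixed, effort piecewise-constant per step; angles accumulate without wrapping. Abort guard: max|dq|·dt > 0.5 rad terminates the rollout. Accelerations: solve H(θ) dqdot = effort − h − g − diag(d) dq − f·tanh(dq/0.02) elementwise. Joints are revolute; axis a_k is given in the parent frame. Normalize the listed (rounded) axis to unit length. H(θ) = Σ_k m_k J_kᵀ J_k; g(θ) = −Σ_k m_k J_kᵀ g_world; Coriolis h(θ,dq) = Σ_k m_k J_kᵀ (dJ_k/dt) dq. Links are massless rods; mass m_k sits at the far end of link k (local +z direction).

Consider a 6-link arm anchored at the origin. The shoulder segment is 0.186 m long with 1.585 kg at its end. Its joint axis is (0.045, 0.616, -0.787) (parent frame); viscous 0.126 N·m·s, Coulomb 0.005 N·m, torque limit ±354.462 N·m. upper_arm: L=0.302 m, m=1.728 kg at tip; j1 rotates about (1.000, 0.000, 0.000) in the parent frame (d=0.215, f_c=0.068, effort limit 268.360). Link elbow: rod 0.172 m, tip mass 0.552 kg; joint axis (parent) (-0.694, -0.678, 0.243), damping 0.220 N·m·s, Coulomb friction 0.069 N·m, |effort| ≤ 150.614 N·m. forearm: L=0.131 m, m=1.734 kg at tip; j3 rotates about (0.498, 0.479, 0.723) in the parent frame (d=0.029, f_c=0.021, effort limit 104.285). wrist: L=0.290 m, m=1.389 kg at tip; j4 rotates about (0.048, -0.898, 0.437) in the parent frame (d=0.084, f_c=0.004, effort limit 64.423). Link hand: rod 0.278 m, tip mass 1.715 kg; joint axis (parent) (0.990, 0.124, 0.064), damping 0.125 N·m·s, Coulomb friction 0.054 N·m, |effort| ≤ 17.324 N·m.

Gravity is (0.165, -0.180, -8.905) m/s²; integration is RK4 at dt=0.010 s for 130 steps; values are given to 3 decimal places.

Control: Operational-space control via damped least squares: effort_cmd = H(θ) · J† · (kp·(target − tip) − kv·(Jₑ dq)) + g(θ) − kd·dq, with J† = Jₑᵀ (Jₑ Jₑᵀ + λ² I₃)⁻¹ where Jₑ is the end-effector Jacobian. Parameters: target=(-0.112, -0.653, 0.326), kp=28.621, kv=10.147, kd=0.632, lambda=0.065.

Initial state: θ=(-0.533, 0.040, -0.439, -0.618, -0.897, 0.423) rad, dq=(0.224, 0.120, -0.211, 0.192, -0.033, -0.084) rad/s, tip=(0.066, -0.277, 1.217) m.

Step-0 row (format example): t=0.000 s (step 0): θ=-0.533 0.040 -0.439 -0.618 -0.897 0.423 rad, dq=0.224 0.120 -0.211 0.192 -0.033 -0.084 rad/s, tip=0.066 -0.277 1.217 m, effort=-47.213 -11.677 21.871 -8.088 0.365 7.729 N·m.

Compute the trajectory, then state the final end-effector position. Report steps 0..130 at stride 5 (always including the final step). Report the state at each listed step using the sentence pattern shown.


t=0.050 s (step 5): θ=-0.594 0.032 -0.470 -0.593 -0.970 0.471 rad, dq=-2.375 -0.338 -0.896 0.669 -2.581 1.769 rad/s, tip=0.077 -0.295 1.187 m, effort=-22.376 -8.017 14.932 -6.637 3.549 3.015 N·m.
t=0.100 s (step 10): θ=-0.744 0.014 -0.521 -0.565 -1.132 0.579 rad, dq=-3.409 -0.358 -1.090 0.392 -3.743 2.379 rad/s, tip=0.072 -0.321 1.125 m, effort=-4.602 -2.809 8.976 -5.142 4.955 0.521 N·m.
t=0.150 s (step 15): θ=-0.921 -0.004 -0.576 -0.555 -1.333 0.698 rad, dq=-3.592 -0.340 -1.102 0.044 -4.205 2.321 rad/s, tip=0.057 -0.346 1.050 m, effort=5.241 0.928 5.708 -4.106 5.986 -0.773 N·m.
t=0.200 s (step 20): θ=-1.097 -0.022 -0.630 -0.557 -1.547 0.806 rad, dq=-3.408 -0.388 -1.071 -0.091 -4.311 1.988 rad/s, tip=0.036 -0.372 0.973 m, effort=9.743 3.492 4.226 -3.470 6.782 -1.314 N·m.
t=0.250 s (step 25): θ=-1.260 -0.043 -0.684 -0.562 -1.761 0.895 rad, dq=-3.102 -0.495 -1.081 -0.081 -4.221 1.543 rad/s, tip=0.015 -0.397 0.900 m, effort=11.523 5.355 3.597 -2.995 7.289 -1.339 N·m.
t=0.300 s (step 30): θ=-1.406 -0.072 -0.739 -0.564 -1.967 0.960 rad, dq=-2.771 -0.638 -1.125 0.010 -4.005 1.072 rad/s, tip=-0.004 -0.423 0.834 m, effort=12.109 6.854 3.336 -2.608 7.527 -1.033 N·m.
t=0.350 s (step 35): θ=-1.537 -0.107 -0.796 -0.560 -2.160 1.002 rad, dq=-2.456 -0.796 -1.176 0.131 -3.692 0.605 rad/s, tip=-0.021 -0.447 0.775 m, effort=12.241 8.227 3.220 -2.269 7.557 -0.533 N·m.
t=0.400 s (step 40): θ=-1.652 -0.151 -0.855 -0.550 -2.335 1.022 rad, dq=-2.168 -0.948 -1.180 0.264 -3.299 0.179 rad/s, tip=-0.036 -0.471 0.721 m, effort=12.290 9.744 3.070 -1.935 7.453 0.035 N·m.
t=0.450 s (step 45): θ=-1.754 -0.202 -0.913 -0.534 -2.489 1.023 rad, dq=-1.913 -1.073 -1.110 0.397 -2.844 -0.121 rad/s, tip=-0.048 -0.494 0.673 m, effort=12.448 11.719 2.686 -1.492 7.273 0.515 N·m.
t=0.500 s (step 50): θ=-1.844 -0.258 -0.965 -0.512 -2.619 1.011 rad, dq=-1.692 -1.159 -0.980 0.467 -2.352 -0.347 rad/s, tip=-0.059 -0.516 0.630 m, effort=12.686 13.875 2.119 -0.925 7.050 0.907 N·m.
t=0.550 s (step 55): θ=-1.924 -0.317 -1.009 -0.488 -2.724 0.990 rad, dq=-1.498 -1.198 -0.793 0.477 -1.869 -0.502 rad/s, tip=-0.069 -0.536 0.592 m, effort=12.976 16.052 1.405 -0.265 6.853 1.191 N·m.
t=0.600 s (step 60): θ=-1.994 -0.377 -1.044 -0.464 -2.807 0.963 rad, dq=-1.329 -1.190 -0.580 0.448 -1.438 -0.571 rad/s, tip=-0.079 -0.555 0.557 m, effort=13.250 18.098 0.592 0.439 6.711 1.341 N·m.
t=0.650 s (step 65): θ=-2.057 -0.435 -1.068 -0.443 -2.870 0.934 rad, dq=-1.184 -1.145 -0.374 0.400 -1.080 -0.571 rad/s, tip=-0.087 -0.572 0.526 m, effort=13.446 19.861 -0.237 1.129 6.629 1.378 N·m.
t=0.700 s (step 70): θ=-2.113 -0.491 -1.082 -0.424 -2.916 0.906 rad, dq=-1.062 -1.074 -0.196 0.351 -0.797 -0.530 rad/s, tip=-0.094 -0.587 0.499 m, effort=13.545 21.285 -1.025 1.763 6.597 1.332 N·m.
t=0.750 s (step 75): θ=-2.164 -0.542 -1.088 -0.408 -2.950 0.881 rad, dq=-0.960 -0.991 -0.054 0.309 -0.578 -0.468 rad/s, tip=-0.101 -0.601 0.475 m, effort=13.559 22.389 -1.744 2.324 6.598 1.235 N·m.
t=0.800 s (step 80): θ=-2.210 -0.590 -1.088 -0.393 -2.975 0.860 rad, dq=-0.879 -0.912 0.022 0.255 -0.385 -0.398 rad/s, tip=-0.107 -0.613 0.454 m, effort=13.537 23.241 -2.365 2.831 6.615 1.105 N·m.
t=0.850 s (step 85): θ=-2.252 -0.633 -1.086 -0.382 -2.990 0.842 rad, dq=-0.812 -0.835 0.066 0.224 -0.241 -0.316 rad/s, tip=-0.111 -0.623 0.435 m, effort=13.467 23.894 -2.905 3.246 6.646 0.952 N·m.
t=0.900 s (step 90): θ=-2.291 -0.673 -1.082 -0.371 -2.999 0.828 rad, dq=-0.752 -0.757 0.105 0.211 -0.142 -0.250 rad/s, tip=-0.115 -0.631 0.419 m, effort=13.363 24.356 -3.380 3.574 6.671 0.802 N·m.
t=0.950 s (step 95): θ=-2.327 -0.709 -1.076 -0.360 -3.005 0.817 rad, dq=-0.699 -0.682 0.132 0.202 -0.068 -0.199 rad/s, tip=-0.118 -0.638 0.405 m, effort=13.234 24.677 -3.799 3.841 6.680 0.657 N·m.
t=1.000 s (step 100): θ=-2.361 -0.742 -1.069 -0.351 -3.007 0.808 rad, dq=-0.653 -0.611 0.148 0.196 -0.011 -0.158 rad/s, tip=-0.119 -0.644 0.392 m, effort=13.080 24.895 -4.173 4.058 6.671 0.516 N·m.
t=1.050 s (step 105): θ=-2.392 -0.770 -1.061 -0.341 -3.006 0.801 rad, dq=-0.610 -0.545 0.158 0.193 0.029 -0.124 rad/s, tip=-0.121 -0.649 0.381 m, effort=12.905 25.036 -4.508 4.232 6.646 0.380 N·m.
t=1.100 s (step 110): θ=-2.422 -0.796 -1.053 -0.331 -3.004 0.795 rad, dq=-0.571 -0.486 0.160 0.188 0.061 -0.097 rad/s, tip=-0.121 -0.653 0.372 m, effort=12.714 25.119 -4.808 4.373 6.603 0.250 N·m.
t=1.150 s (step 115): θ=-2.450 -0.819 -1.045 -0.322 -3.000 0.791 rad, dq=-0.535 -0.431 0.156 0.182 0.086 -0.075 rad/s, tip=-0.121 -0.655 0.364 m, effort=12.506 25.157 -5.078 4.483 6.545 0.126 N·m.
t=1.200 s (step 120): θ=-2.475 -0.839 -1.038 -0.313 -2.995 0.788 rad, dq=-0.501 -0.382 0.150 0.176 0.104 -0.056 rad/s, tip=-0.121 -0.658 0.357 m, effort=12.286 25.163 -5.322 4.568 6.474 0.010 N·m.
t=1.250 s (step 125): θ=-2.500 -0.857 -1.030 -0.304 -2.990 0.785 rad, dq=-0.469 -0.337 0.142 0.169 0.118 -0.040 rad/s, tip=-0.120 -0.659 0.351 m, effort=12.058 25.145 -5.543 4.630 6.392 -0.099 N·m.
t=1.300 s (step 130): θ=-2.522 -0.873 -1.023 -0.296 -2.983 0.783 rad, dq=-0.439 -0.297 0.133 0.161 0.127 -0.029 rad/s, tip=-0.120 -0.660 0.346 m.
final tip position (m): -0.120 -0.660 0.346


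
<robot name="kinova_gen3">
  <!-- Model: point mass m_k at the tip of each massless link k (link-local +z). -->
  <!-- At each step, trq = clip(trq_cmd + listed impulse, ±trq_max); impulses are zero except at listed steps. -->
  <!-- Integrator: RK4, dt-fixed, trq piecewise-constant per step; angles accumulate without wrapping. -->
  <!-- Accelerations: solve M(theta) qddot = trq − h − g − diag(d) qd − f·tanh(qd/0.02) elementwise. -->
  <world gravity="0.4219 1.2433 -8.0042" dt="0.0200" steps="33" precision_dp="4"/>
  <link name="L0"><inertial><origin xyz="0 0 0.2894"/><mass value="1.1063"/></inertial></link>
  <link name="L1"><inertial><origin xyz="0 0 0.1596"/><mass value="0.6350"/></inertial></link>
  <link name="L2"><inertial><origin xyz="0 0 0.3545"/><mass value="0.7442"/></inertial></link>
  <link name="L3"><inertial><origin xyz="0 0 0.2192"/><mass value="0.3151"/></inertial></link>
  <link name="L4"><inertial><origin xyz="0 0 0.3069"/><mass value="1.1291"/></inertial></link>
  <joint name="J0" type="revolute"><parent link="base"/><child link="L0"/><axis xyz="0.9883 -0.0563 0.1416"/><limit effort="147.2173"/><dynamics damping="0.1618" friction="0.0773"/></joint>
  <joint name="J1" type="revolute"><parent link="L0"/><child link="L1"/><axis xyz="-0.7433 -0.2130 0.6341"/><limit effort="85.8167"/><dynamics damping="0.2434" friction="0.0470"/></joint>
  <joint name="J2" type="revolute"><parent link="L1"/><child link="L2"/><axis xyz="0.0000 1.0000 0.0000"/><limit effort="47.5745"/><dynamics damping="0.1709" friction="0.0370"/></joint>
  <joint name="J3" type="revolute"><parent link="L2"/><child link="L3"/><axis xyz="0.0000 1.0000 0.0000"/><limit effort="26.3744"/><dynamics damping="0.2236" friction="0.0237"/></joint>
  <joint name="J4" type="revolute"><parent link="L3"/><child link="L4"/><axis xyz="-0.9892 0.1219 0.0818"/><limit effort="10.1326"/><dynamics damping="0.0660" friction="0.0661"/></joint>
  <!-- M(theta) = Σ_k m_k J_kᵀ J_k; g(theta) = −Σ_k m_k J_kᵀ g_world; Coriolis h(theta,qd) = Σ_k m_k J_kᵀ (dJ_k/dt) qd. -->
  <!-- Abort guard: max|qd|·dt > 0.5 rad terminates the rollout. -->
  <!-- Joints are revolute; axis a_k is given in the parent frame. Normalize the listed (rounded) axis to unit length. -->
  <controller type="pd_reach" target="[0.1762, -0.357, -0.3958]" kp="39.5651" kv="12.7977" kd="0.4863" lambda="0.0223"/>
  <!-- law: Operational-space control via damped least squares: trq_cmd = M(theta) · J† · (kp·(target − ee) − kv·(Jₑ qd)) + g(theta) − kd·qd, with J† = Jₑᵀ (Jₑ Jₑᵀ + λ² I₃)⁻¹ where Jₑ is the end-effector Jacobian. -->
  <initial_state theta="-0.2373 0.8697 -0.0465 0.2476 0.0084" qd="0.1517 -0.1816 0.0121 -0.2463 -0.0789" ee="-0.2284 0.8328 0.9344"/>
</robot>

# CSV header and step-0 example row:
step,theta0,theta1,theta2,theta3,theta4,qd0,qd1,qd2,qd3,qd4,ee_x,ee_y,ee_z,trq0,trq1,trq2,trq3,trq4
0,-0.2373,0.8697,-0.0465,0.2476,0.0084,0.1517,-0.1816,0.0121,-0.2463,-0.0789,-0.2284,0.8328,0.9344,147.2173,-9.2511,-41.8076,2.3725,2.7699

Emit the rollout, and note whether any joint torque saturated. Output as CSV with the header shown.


step,theta0,theta1,theta2,theta3,theta4,qd0,qd1,qd2,qd3,qd4,ee_x,ee_y,ee_z,trq0,trq1,trq2,trq3,trq4
1,-0.1880,0.9112,-0.0414,0.3177,0.0461,4.6626,4.0897,0.5527,6.9247,3.8016,-0.2260,0.8195,0.9296,102.8622,-9.7072,-25.8312,0.1977,0.3261
2,-0.0657,1.0168,-0.0066,0.4684,0.1354,7.4759,6.2302,2.9540,7.8693,5.0818,-0.2199,0.7864,0.9054,41.9403,-6.9228,-6.9455,3.3375,0.1420
3,0.0883,1.1354,0.0572,0.6239,0.2449,7.9453,5.6784,3.4773,7.5781,5.8083,-0.2121,0.7345,0.8678,8.0046,-4.3938,3.3919,4.3950,-0.4102
4,0.2437,1.2393,0.1254,0.7702,0.3609,7.6330,4.7905,3.3756,7.0793,5.7693,-0.2027,0.6713,0.8228,-8.5297,-2.7391,7.3565,3.5811,-1.0702
5,0.3906,1.3268,0.1894,0.9079,0.4721,7.0848,4.0083,3.0352,6.7503,5.3566,-0.1915,0.6034,0.7740,-15.8565,-1.7987,8.0083,1.8526,-1.7173
6,0.5263,1.4005,0.2465,1.0404,0.5732,6.5051,3.3870,2.6773,6.5541,4.7683,-0.1787,0.5350,0.7235,-18.4678,-1.4143,7.1495,-0.0638,-2.2070
7,0.6509,1.4632,0.2971,1.1696,0.6618,5.9652,2.9005,2.3869,6.4177,4.1007,-0.1646,0.4688,0.6723,-18.7047,-1.4213,5.7082,-1.8052,-2.4681
8,0.7653,1.5172,0.3428,1.2964,0.7369,5.4858,2.5150,2.1787,6.2940,3.3996,-0.1496,0.4062,0.6212,-17.8085,-1.6635,4.1392,-3.2349,-2.4906
9,0.8708,1.5643,0.3850,1.4207,0.7979,5.0686,2.2027,2.0402,6.1555,2.6883,-0.1340,0.3480,0.5708,-16.4499,-2.0156,2.6547,-4.3308,-2.3026
10,0.9686,1.6057,0.4249,1.5419,0.8448,4.7085,1.9428,1.9507,5.9859,1.9813,-0.1181,0.2944,0.5213,-14.9945,-2.3903,1.3457,-5.1221,-1.9523
11,1.0596,1.6422,0.4634,1.6594,0.8777,4.3983,1.7196,1.8901,5.7759,1.2907,-0.1021,0.2454,0.4730,-13.6398,-2.7343,0.2447,-5.6575,-1.4948
12,1.1449,1.6746,0.5008,1.7724,0.8971,4.1305,1.5218,1.8419,5.5218,0.6282,-0.0863,0.2008,0.4262,-12.4857,-3.0210,-0.6439,-5.9902,-0.9836
13,1.2252,1.7032,0.5372,1.8798,0.9037,3.8982,1.3409,1.7953,5.2248,0.0087,-0.0707,0.1602,0.3808,-11.5707,-3.2442,-1.3281,-6.1703,-0.4685
14,1.3012,1.7282,0.5728,1.9809,0.8986,3.6989,1.1671,1.7581,4.8848,-0.5236,-0.0556,0.1232,0.3371,-10.8849,-3.4470,-1.8035,-6.2390,-0.0279
15,1.3734,1.7498,0.6075,2.0750,0.8834,3.5208,0.9981,1.7078,4.5283,-1.0077,-0.0413,0.0896,0.2949,-10.3933,-3.5676,-2.1381,-6.2429,0.3729
16,1.4422,1.7681,0.6411,2.1619,0.8590,3.3600,0.8329,1.6447,4.1621,-1.4384,-0.0277,0.0588,0.2544,-10.0464,-3.6142,-2.3622,-6.2038,0.7212
17,1.5080,1.7831,0.6733,2.2415,0.8266,3.2140,0.6707,1.5713,3.7947,-1.8084,-0.0149,0.0307,0.2155,-9.7896,-3.5998,-2.5038,-6.1377,1.0057
18,1.5709,1.7950,0.7039,2.3137,0.7873,3.0813,0.5105,1.4895,3.4354,-2.1159,-0.0031,0.0050,0.1783,-9.5742,-3.5342,-2.5915,-6.0556,1.2238
19,1.6314,1.8036,0.7329,2.3790,0.7425,2.9613,0.3515,1.3992,3.0925,-2.3633,0.0078,-0.0186,0.1428,-9.3713,-3.4258,-2.6489,-5.9647,1.3792
20,1.6895,1.8091,0.7599,2.4376,0.6933,2.8533,0.1921,1.2987,2.7733,-2.5561,0.0178,-0.0402,0.1090,-9.1896,-3.2787,-2.6897,-5.8699,1.4794
21,1.7456,1.8113,0.7847,2.4901,0.6406,2.7556,0.0300,1.1841,2.4831,-2.7018,0.0268,-0.0600,0.0770,-9.0917,-3.0839,-2.7122,-5.7764,1.5340
22,1.7998,1.8104,0.8071,2.5371,0.5855,2.6647,-0.1285,1.0528,2.2241,-2.8066,0.0350,-0.0781,0.0467,-9.1731,-2.8274,-2.7072,-5.6879,1.5515
23,1.8522,1.8062,0.8267,2.5793,0.5286,2.5699,-0.2891,0.9008,2.0011,-2.8776,0.0423,-0.0945,0.0180,-9.5368,-2.4577,-2.6402,-5.6110,1.5402
24,1.9025,1.7989,0.8431,2.6174,0.4706,2.4597,-0.4461,0.7322,1.8129,-2.9174,0.0490,-0.1095,-0.0089,-10.1441,-1.9726,-2.5025,-5.5427,1.5058
25,1.9503,1.7886,0.8560,2.6520,0.4121,2.3272,-0.5881,0.5578,1.6547,-2.9250,0.0550,-0.1231,-0.0342,-10.8542,-1.4179,-2.3111,-5.4744,1.4515
26,1.9953,1.7757,0.8655,2.6837,0.3538,2.1731,-0.7046,0.3903,1.5203,-2.8999,0.0605,-0.1354,-0.0579,-11.5283,-0.8546,-2.0928,-5.3982,1.3804
27,2.0371,1.7608,0.8718,2.7130,0.2963,2.0041,-0.7894,0.2397,1.4041,-2.8444,0.0655,-0.1466,-0.0800,-12.0887,-0.3287,-1.8698,-5.3100,1.2969
28,2.0754,1.7445,0.8753,2.7400,0.2402,1.8289,-0.8413,0.1119,1.3017,-2.7640,0.0701,-0.1567,-0.1007,-12.5127,0.1352,-1.6556,-5.2096,1.2062
29,2.1102,1.7275,0.8765,2.7651,0.1858,1.6552,-0.8624,0.0098,1.2093,-2.6656,0.0744,-0.1660,-0.1199,-12.8092,0.5292,-1.4573,-5.0988,1.1134
30,2.1417,1.7103,0.8760,2.7884,0.1336,1.4904,-0.8554,-0.0581,1.1215,-2.5554,0.0784,-0.1744,-0.1378,-13.0280,0.8584,-1.2832,-4.9811,1.0221
31,2.1699,1.6935,0.8744,2.8100,0.0836,1.3359,-0.8272,-0.1031,1.0402,-2.4402,0.0822,-0.1822,-0.1544,-13.1490,1.1255,-1.1281,-4.8592,0.9357
32,2.1952,1.6775,0.8721,2.8300,0.0360,1.1939,-0.7831,-0.1305,0.9650,-2.3241,0.0859,-0.1894,-0.1699,-13.1828,1.3360,-0.9903,-4.7358,0.8549
33,2.2178,1.6624,0.8694,2.8486,-0.0094,1.0660,-0.7279,-0.1431,0.8951,-2.2099,0.0894,-0.1961,-0.1842,,,,,
# any joint saturated: yes


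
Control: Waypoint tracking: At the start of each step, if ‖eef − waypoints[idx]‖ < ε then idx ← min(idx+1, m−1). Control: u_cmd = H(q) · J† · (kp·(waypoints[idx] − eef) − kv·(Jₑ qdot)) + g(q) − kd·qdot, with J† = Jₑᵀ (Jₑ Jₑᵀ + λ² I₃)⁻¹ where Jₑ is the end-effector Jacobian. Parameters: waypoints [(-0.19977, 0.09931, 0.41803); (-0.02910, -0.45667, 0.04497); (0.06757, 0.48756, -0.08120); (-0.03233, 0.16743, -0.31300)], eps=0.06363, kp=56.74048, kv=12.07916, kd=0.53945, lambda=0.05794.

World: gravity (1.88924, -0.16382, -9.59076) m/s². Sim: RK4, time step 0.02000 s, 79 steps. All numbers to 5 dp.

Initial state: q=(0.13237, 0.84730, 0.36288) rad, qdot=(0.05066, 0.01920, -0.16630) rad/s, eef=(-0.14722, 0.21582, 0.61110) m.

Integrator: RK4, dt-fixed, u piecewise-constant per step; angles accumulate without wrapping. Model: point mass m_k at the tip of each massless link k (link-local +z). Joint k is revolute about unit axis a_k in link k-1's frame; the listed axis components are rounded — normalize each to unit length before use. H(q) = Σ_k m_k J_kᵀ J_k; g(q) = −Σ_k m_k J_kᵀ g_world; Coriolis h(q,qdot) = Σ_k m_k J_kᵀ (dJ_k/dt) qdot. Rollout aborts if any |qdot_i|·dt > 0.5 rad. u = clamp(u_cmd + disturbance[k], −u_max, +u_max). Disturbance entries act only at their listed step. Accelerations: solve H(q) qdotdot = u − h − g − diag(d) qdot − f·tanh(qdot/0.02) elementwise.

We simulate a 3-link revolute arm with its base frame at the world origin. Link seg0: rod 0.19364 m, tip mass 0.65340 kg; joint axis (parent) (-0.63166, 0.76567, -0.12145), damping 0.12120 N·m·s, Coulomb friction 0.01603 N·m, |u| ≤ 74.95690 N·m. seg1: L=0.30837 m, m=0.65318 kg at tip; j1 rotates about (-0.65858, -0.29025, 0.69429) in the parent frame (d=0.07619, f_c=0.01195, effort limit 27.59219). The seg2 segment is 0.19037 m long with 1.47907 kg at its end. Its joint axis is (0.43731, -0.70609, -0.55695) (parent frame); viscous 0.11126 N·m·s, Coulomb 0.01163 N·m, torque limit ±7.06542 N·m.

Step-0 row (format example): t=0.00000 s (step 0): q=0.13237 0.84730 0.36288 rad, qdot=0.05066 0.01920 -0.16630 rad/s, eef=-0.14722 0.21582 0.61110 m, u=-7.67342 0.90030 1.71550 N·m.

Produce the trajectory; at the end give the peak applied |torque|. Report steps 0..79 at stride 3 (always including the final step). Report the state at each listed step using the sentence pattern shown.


t=0.06000 s (step 3): q=0.14260 0.87567 0.42098 rad, qdot=0.12756 0.72647 1.13562 rad/s, eef=-0.15358 0.21502 0.60641 m, u=-4.24049 -1.01706 0.46009 N·m.
t=0.12000 s (step 6): q=0.14851 0.92576 0.48922 rad, qdot=0.08843 0.91488 1.16822 rad/s, eef=-0.16772 0.21257 0.59813 m, u=-2.63678 -1.79518 0.19285 N·m.
t=0.18000 s (step 9): q=0.15441 0.98240 0.56072 rad, qdot=0.11380 0.96074 1.21788 rad/s, eef=-0.18301 0.20899 0.58843 m, u=-1.83157 -2.11393 0.00953 N·m.
t=0.24000 s (step 12): q=0.16250 1.03982 0.63470 rad, qdot=0.15737 0.94855 1.25096 rad/s, eef=-0.19679 0.20462 0.57828 m, u=-1.44255 -2.21115 -0.12082 N·m.
t=0.30000 s (step 15): q=0.17323 1.09577 0.71019 rad, qdot=0.19979 0.91438 1.26785 rad/s, eef=-0.20821 0.19969 0.56816 m, u=-1.25570 -2.19747 -0.22860 N·m.
t=0.36000 s (step 18): q=0.18625 1.14941 0.78622 rad, qdot=0.23310 0.87265 1.26916 rad/s, eef=-0.21719 0.19430 0.55834 m, u=-1.15879 -2.12760 -0.32924 N·m.
t=0.42000 s (step 21): q=0.20095 1.20049 0.86190 rad, qdot=0.25530 0.82900 1.25595 rad/s, eef=-0.22398 0.18853 0.54892 m, u=-1.09676 -2.03033 -0.42927 N·m.
t=0.48000 s (step 24): q=0.21666 1.24898 0.93639 rad, qdot=0.26726 0.78562 1.22964 rad/s, eef=-0.22889 0.18245 0.53998 m, u=-1.04546 -1.92130 -0.53026 N·m.
t=0.54000 s (step 27): q=0.23284 1.29491 1.00895 rad, qdot=0.27089 0.74336 1.19187 rad/s, eef=-0.23225 0.17614 0.53151 m, u=-0.99631 -1.80907 -0.63133 N·m.
t=0.60000 s (step 30): q=0.24906 1.33836 1.07896 rad, qdot=0.26829 0.70249 1.14451 rad/s, eef=-0.23433 0.16969 0.52353 m, u=-0.94780 -1.69832 -0.73065 N·m.
t=0.66000 s (step 33): q=0.26498 1.37942 1.14589 rad, qdot=0.26124 0.66288 1.08959 rad/s, eef=-0.23539 0.16322 0.51604 m, u=-0.90084 -1.59160 -0.82636 N·m.
t=0.72000 s (step 36): q=0.28038 1.41814 1.20936 rad, qdot=0.25102 0.62390 1.02922 rad/s, eef=-0.23564 0.15683 0.50903 m, u=-0.85648 -1.49046 -0.91699 N·m.
t=0.78000 s (step 39): q=0.29510 1.45453 1.26910 rad, qdot=0.23841 0.58415 0.96561 rad/s, eef=-0.23525 0.15059 0.50251 m, u=-0.81479 -1.39618 -1.00171 N·m.
t=0.84000 s (step 42): q=0.30901 1.48847 1.32499 rad, qdot=0.22373 0.54132 0.90109 rad/s, eef=-0.23436 0.14458 0.49647 m, u=-0.77469 -1.31014 -1.08039 N·m.
t=0.90000 s (step 45): q=0.32199 1.51969 1.37704 rad, qdot=0.20713 0.49237 0.83806 rad/s, eef=-0.23309 0.13887 0.49091 m, u=-0.73452 -1.23371 -1.15347 N·m.
t=0.96000 s (step 48): q=0.33392 1.54770 1.42541 rad, qdot=0.18895 0.43456 0.77873 rad/s, eef=-0.23153 0.13350 0.48583 m, u=-0.69396 -1.16745 -1.22161 N·m.
t=1.02000 s (step 51): q=0.34473 1.57196 1.47038 rad, qdot=0.17020 0.36750 0.72464 rad/s, eef=-0.22974 0.12855 0.48121 m, u=-0.65670 -1.11002 -1.28519 N·m.
t=1.08000 s (step 54): q=0.35444 1.59199 1.51228 rad, qdot=0.15242 0.29467 0.67605 rad/s, eef=-0.22776 0.12408 0.47701 m, u=-0.63089 -1.05803 -1.34390 N·m.
t=1.14000 s (step 57): q=0.36314 1.60762 1.55140 rad, qdot=0.13701 0.22243 0.63210 rad/s, eef=-0.22563 0.12016 0.47320 m, u=-0.62491 -1.00790 -1.39723 N·m.
t=1.20000 s (step 60): q=0.38268 1.66351 1.72019 rad, qdot=0.48872 2.25329 5.77227 rad/s, eef=-0.22124 0.09951 0.45471 m, u=-9.12544 3.27909 0.81510 N·m.
t=1.26000 s (step 63): q=0.39179 1.86631 2.05940 rad, qdot=-0.35255 4.04174 5.24917 rad/s, eef=-0.22077 0.04083 0.40754 m, u=-3.77233 1.68012 -1.16481 N·m.
t=1.32000 s (step 66): q=0.33753 2.12094 2.33271 rad, qdot=-1.43379 4.34745 3.83548 rad/s, eef=-0.22590 -0.03184 0.35801 m, u=0.94102 0.77087 -1.80595 N·m.
t=1.38000 s (step 69): q=0.22750 2.38257 2.52367 rad, qdot=-2.18521 4.33936 2.59247 rad/s, eef=-0.22912 -0.10713 0.30945 m, u=4.25717 0.28658 -1.98790 N·m.
t=1.44000 s (step 72): q=0.08302 2.63883 2.65493 rad, qdot=-2.59041 4.17763 1.85447 rad/s, eef=-0.22492 -0.17728 0.26203 m, u=6.44471 0.18959 -2.12000 N·m.
t=1.50000 s (step 75): q=-0.07781 2.88131 2.75438 rad, qdot=-2.74162 3.88059 1.50029 rad/s, eef=-0.21272 -0.23690 0.21711 m, u=7.77506 0.52025 -2.23724 N·m.
t=1.56000 s (step 78): q=-0.24213 3.10276 2.83885 rad, qdot=-2.71272 3.48198 1.32985 rad/s, eef=-0.19561 -0.28394 0.17682 m, u=8.51598 1.18513 -2.27241 N·m.
t=1.58000 s (step 79): q=-0.29598 3.17103 2.86510 rad, qdot=-2.67128 3.33600 1.29158 rad/s, eef=-0.18949 -0.29691 0.16469 m.
max |u| (N·m): 13.72127


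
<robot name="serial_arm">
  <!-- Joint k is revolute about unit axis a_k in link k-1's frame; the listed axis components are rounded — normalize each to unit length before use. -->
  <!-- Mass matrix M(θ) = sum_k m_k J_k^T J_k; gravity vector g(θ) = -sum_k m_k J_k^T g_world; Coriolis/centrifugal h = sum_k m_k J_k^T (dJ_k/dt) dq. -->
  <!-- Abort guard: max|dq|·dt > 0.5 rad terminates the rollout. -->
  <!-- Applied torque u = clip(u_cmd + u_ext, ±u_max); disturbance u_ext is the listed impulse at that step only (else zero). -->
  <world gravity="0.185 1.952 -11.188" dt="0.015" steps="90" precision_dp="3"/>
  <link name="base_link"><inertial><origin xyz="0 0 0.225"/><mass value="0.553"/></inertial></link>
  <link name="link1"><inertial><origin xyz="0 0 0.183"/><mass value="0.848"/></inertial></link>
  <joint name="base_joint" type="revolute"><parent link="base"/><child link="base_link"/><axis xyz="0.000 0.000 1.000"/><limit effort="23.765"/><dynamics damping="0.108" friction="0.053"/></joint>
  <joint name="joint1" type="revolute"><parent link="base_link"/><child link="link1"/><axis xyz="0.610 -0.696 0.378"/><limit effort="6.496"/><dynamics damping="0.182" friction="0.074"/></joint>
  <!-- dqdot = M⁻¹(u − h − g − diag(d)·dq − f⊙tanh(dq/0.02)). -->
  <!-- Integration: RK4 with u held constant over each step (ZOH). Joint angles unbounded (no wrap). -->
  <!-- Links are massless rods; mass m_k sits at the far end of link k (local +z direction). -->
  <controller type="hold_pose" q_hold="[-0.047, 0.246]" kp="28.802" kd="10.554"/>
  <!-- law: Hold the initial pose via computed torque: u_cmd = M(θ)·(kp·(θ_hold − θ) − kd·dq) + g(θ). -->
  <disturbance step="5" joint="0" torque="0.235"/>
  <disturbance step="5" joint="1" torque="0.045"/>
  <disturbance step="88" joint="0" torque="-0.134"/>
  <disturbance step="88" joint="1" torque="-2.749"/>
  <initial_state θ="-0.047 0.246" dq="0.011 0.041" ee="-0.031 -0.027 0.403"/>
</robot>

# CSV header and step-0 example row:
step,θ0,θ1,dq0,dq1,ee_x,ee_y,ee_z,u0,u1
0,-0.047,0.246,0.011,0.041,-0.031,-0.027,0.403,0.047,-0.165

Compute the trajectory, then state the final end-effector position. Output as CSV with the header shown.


step,θ0,θ1,dq0,dq1,ee_x,ee_y,ee_z,u0,u1
1,-0.048,0.246,0.148,-0.000,-0.031,-0.027,0.403,0.045,-0.155
2,-0.049,0.246,0.174,-0.004,-0.031,-0.027,0.403,0.045,-0.155
3,-0.049,0.246,0.181,-0.004,-0.031,-0.027,0.403,0.045,-0.155
4,-0.050,0.246,0.183,-0.004,-0.031,-0.027,0.403,0.045,-0.155
5,-0.050,0.247,0.183,-0.004,-0.031,-0.027,0.403,0.280,-0.110
6,-0.038,0.247,1.158,0.009,-0.031,-0.028,0.403,0.029,-0.159
7,-0.032,0.247,0.146,-0.000,-0.031,-0.028,0.403,0.044,-0.153
8,-0.033,0.247,0.169,-0.004,-0.031,-0.028,0.403,0.043,-0.153
9,-0.033,0.247,0.175,-0.004,-0.031,-0.028,0.403,0.043,-0.153
10,-0.033,0.247,0.176,-0.004,-0.031,-0.028,0.403,0.043,-0.153
11,-0.034,0.247,0.177,-0.004,-0.031,-0.028,0.403,0.043,-0.153
12,-0.034,0.247,0.177,-0.004,-0.031,-0.028,0.403,0.043,-0.153
13,-0.035,0.247,0.177,-0.004,-0.031,-0.028,0.403,0.043,-0.154
14,-0.035,0.247,0.177,-0.004,-0.031,-0.028,0.403,0.044,-0.154
15,-0.036,0.247,0.177,-0.004,-0.031,-0.028,0.403,0.044,-0.154
16,-0.036,0.247,0.177,-0.004,-0.031,-0.028,0.403,0.044,-0.154
17,-0.036,0.247,0.177,-0.004,-0.031,-0.028,0.403,0.044,-0.154
18,-0.037,0.247,0.177,-0.004,-0.031,-0.028,0.403,0.044,-0.154
19,-0.037,0.247,0.177,-0.004,-0.031,-0.028,0.403,0.044,-0.155
20,-0.038,0.247,0.177,-0.004,-0.031,-0.028,0.403,0.044,-0.155
21,-0.038,0.247,0.177,-0.004,-0.031,-0.028,0.403,0.044,-0.155
22,-0.038,0.247,0.177,-0.004,-0.031,-0.028,0.403,0.044,-0.155
23,-0.039,0.247,0.177,-0.004,-0.031,-0.028,0.403,0.044,-0.155
24,-0.039,0.247,0.177,-0.004,-0.031,-0.028,0.403,0.044,-0.155
25,-0.040,0.248,0.177,-0.004,-0.031,-0.028,0.403,0.044,-0.156
26,-0.040,0.248,0.177,-0.004,-0.031,-0.028,0.403,0.044,-0.156
27,-0.040,0.248,0.177,-0.004,-0.031,-0.028,0.403,0.044,-0.156
28,-0.041,0.248,0.177,-0.004,-0.031,-0.028,0.403,0.044,-0.156
29,-0.041,0.248,0.177,-0.004,-0.031,-0.028,0.403,0.044,-0.156
30,-0.041,0.248,0.177,-0.004,-0.031,-0.028,0.403,0.044,-0.156
31,-0.042,0.248,0.177,-0.004,-0.031,-0.028,0.403,0.044,-0.156
32,-0.042,0.248,0.177,-0.004,-0.031,-0.028,0.403,0.044,-0.157
33,-0.043,0.248,0.177,-0.004,-0.031,-0.028,0.403,0.044,-0.157
34,-0.043,0.248,0.177,-0.004,-0.031,-0.028,0.403,0.044,-0.157
35,-0.043,0.248,0.177,-0.004,-0.031,-0.028,0.403,0.044,-0.157
36,-0.044,0.248,0.177,-0.004,-0.031,-0.028,0.403,0.044,-0.157
37,-0.044,0.248,0.177,-0.004,-0.031,-0.028,0.403,0.045,-0.157
38,-0.044,0.248,0.177,-0.004,-0.031,-0.028,0.403,0.045,-0.157
39,-0.045,0.248,0.177,-0.004,-0.031,-0.028,0.403,0.045,-0.158
40,-0.045,0.248,0.177,-0.004,-0.031,-0.028,0.403,0.045,-0.158
41,-0.046,0.248,0.177,-0.004,-0.031,-0.028,0.403,0.045,-0.158
42,-0.046,0.248,0.177,-0.004,-0.031,-0.028,0.403,0.045,-0.158
43,-0.046,0.248,0.177,-0.004,-0.031,-0.027,0.403,0.045,-0.158
44,-0.047,0.248,0.177,-0.004,-0.031,-0.027,0.403,0.045,-0.158
45,-0.047,0.248,0.177,-0.004,-0.031,-0.027,0.403,0.045,-0.159
46,-0.047,0.248,0.177,-0.004,-0.031,-0.027,0.403,0.045,-0.159
47,-0.048,0.248,0.177,-0.004,-0.031,-0.027,0.403,0.045,-0.159
48,-0.048,0.248,0.177,-0.004,-0.031,-0.027,0.403,0.045,-0.159
49,-0.048,0.249,0.177,-0.004,-0.031,-0.027,0.403,0.045,-0.159
50,-0.049,0.249,0.177,-0.004,-0.031,-0.027,0.403,0.045,-0.159
51,-0.049,0.249,0.177,-0.004,-0.031,-0.027,0.403,0.045,-0.159
52,-0.049,0.249,0.177,-0.004,-0.031,-0.027,0.403,0.045,-0.159
53,-0.050,0.249,0.177,-0.004,-0.031,-0.027,0.403,0.045,-0.160
54,-0.050,0.249,0.177,-0.004,-0.031,-0.027,0.403,0.045,-0.160
55,-0.050,0.249,0.177,-0.004,-0.031,-0.027,0.403,0.045,-0.160
56,-0.051,0.249,0.177,-0.004,-0.032,-0.027,0.403,0.045,-0.160
57,-0.051,0.249,0.177,-0.004,-0.032,-0.027,0.403,0.045,-0.160
58,-0.051,0.249,0.177,-0.004,-0.032,-0.027,0.403,0.045,-0.160
59,-0.052,0.249,0.177,-0.004,-0.032,-0.027,0.403,0.045,-0.160
60,-0.052,0.249,0.177,-0.004,-0.032,-0.027,0.403,0.045,-0.161
61,-0.052,0.249,0.177,-0.004,-0.032,-0.027,0.403,0.045,-0.161
62,-0.053,0.249,0.177,-0.004,-0.032,-0.027,0.403,0.045,-0.161
63,-0.053,0.249,0.177,-0.004,-0.032,-0.027,0.403,0.045,-0.161
64,-0.053,0.249,0.177,-0.004,-0.032,-0.027,0.403,0.046,-0.161
65,-0.054,0.249,0.177,-0.004,-0.032,-0.027,0.403,0.046,-0.161
66,-0.054,0.249,0.177,-0.004,-0.032,-0.027,0.403,0.046,-0.161
67,-0.054,0.249,0.177,-0.005,-0.032,-0.027,0.403,0.046,-0.162
68,-0.055,0.249,0.177,-0.005,-0.032,-0.027,0.403,0.046,-0.162
69,-0.055,0.249,0.177,-0.005,-0.032,-0.027,0.403,0.046,-0.162
70,-0.055,0.249,0.177,-0.005,-0.032,-0.027,0.403,0.046,-0.162
71,-0.055,0.249,0.177,-0.005,-0.032,-0.027,0.403,0.046,-0.162
72,-0.056,0.249,0.177,-0.005,-0.032,-0.027,0.403,0.046,-0.162
73,-0.056,0.249,0.177,-0.005,-0.032,-0.027,0.403,0.046,-0.162
74,-0.056,0.249,0.177,-0.005,-0.032,-0.027,0.403,0.046,-0.162
75,-0.057,0.250,0.177,-0.005,-0.032,-0.027,0.403,0.046,-0.163
76,-0.057,0.250,0.177,-0.005,-0.032,-0.027,0.403,0.046,-0.163
77,-0.057,0.250,0.177,-0.005,-0.032,-0.027,0.403,0.046,-0.163
78,-0.058,0.250,0.177,-0.005,-0.032,-0.027,0.403,0.046,-0.163
79,-0.058,0.250,0.177,-0.005,-0.032,-0.027,0.403,0.046,-0.163
80,-0.058,0.250,0.177,-0.005,-0.032,-0.027,0.403,0.046,-0.163
81,-0.058,0.250,0.177,-0.005,-0.032,-0.027,0.403,0.046,-0.163
82,-0.059,0.250,0.177,-0.005,-0.032,-0.027,0.403,0.046,-0.163
83,-0.059,0.250,0.177,-0.005,-0.032,-0.027,0.403,0.046,-0.164
84,-0.059,0.250,0.177,-0.005,-0.032,-0.027,0.403,0.046,-0.164
85,-0.060,0.250,0.177,-0.005,-0.032,-0.027,0.403,0.046,-0.164
86,-0.060,0.250,0.177,-0.005,-0.032,-0.027,0.403,0.046,-0.164
87,-0.060,0.250,0.177,-0.005,-0.032,-0.027,0.403,0.046,-0.164
88,-0.060,0.250,0.177,-0.005,-0.032,-0.027,0.403,-0.088,-2.913
89,-0.067,0.238,-0.538,-1.564,-0.031,-0.026,0.404,0.059,0.262
90,-0.069,0.218,-0.309,-1.126,-0.028,-0.023,0.404,,
# final ee position (m): -0.028 -0.023 0.404


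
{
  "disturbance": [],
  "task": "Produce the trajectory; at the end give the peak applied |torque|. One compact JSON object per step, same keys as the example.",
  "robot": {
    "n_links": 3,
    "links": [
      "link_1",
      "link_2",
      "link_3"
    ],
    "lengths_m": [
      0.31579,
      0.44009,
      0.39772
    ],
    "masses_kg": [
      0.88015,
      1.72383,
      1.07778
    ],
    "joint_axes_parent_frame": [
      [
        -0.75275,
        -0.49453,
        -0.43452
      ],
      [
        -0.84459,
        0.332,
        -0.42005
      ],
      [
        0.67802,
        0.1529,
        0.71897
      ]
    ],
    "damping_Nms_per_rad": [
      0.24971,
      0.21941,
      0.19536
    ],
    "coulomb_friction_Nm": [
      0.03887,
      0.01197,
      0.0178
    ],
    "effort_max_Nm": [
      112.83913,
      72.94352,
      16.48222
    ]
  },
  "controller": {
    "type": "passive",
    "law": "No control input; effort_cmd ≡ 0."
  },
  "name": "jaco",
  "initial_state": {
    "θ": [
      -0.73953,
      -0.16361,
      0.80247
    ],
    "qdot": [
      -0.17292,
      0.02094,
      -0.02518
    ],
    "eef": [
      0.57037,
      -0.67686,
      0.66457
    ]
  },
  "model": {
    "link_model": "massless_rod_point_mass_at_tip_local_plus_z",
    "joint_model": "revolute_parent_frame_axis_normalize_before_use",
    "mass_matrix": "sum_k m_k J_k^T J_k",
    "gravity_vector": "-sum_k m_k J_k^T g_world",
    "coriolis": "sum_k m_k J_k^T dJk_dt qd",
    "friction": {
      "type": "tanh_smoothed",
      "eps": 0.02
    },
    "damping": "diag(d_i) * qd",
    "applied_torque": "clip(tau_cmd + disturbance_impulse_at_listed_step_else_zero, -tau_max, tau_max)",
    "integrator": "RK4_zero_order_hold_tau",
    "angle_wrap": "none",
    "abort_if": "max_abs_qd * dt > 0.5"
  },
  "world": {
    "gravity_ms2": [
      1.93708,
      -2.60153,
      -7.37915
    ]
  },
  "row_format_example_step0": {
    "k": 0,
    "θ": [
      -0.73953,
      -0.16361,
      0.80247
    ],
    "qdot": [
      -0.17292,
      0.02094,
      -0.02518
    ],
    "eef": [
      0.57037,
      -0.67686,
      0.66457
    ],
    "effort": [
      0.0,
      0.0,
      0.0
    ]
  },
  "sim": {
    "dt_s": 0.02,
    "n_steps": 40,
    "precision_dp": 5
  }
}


{"k":1,"\u03b8":[-0.74465,-0.16411,0.80032],"qdot":[-0.33906,-0.07114,-0.18836],"eef":[0.57322,-0.67846,0.66078],"effort":[0.0,0.0,0.0]}
{"k":2,"\u03b8":[-0.75308,-0.16647,0.79497],"qdot":[-0.50322,-0.16503,-0.3465],"eef":[0.5775,-0.6818,0.6542],"effort":[0.0,0.0,0.0]}
{"k":3,"\u03b8":[-0.76477,-0.17073,0.78645],"qdot":[-0.66568,-0.26181,-0.50664],"eef":[0.58319,-0.68683,0.64477],"effort":[0.0,0.0,0.0]}
{"k":4,"\u03b8":[-0.7797,-0.17697,0.77465],"qdot":[-0.82666,-0.3623,-0.67502],"eef":[0.59023,-0.69346,0.63243],"effort":[0.0,0.0,0.0]}
{"k":5,"\u03b8":[-0.79783,-0.18525,0.75935],"qdot":[-0.98629,-0.46731,-0.85721],"eef":[0.59853,-0.70159,0.61707],"effort":[0.0,0.0,0.0]}
{"k":6,"\u03b8":[-0.81914,-0.19569,0.74023],"qdot":[-1.14459,-0.57761,-1.05818],"eef":[0.60801,-0.71111,0.59862],"effort":[0.0,0.0,0.0]}
{"k":7,"\u03b8":[-0.8436,-0.2084,0.71687],"qdot":[-1.30146,-0.69391,-1.2822],"eef":[0.61853,-0.72188,0.57698],"effort":[0.0,0.0,0.0]}
{"k":8,"\u03b8":[-0.87119,-0.22349,0.68877],"qdot":[-1.45671,-0.81689,-1.53279],"eef":[0.62995,-0.73371,0.55202],"effort":[0.0,0.0,0.0]}
{"k":9,"\u03b8":[-0.90186,-0.24112,0.65537],"qdot":[-1.61003,-0.94718,-1.81246],"eef":[0.6421,-0.74639,0.52364],"effort":[0.0,0.0,0.0]}
{"k":10,"\u03b8":[-0.93557,-0.26143,0.61607],"qdot":[-1.76094,-1.08541,-2.12243],"eef":[0.65479,-0.75967,0.49174],"effort":[0.0,0.0,0.0]}
{"k":11,"\u03b8":[-0.97227,-0.2846,0.57027],"qdot":[-1.9088,-1.23215,-2.46214],"eef":[0.66779,-0.77325,0.4562],"effort":[0.0,0.0,0.0]}
{"k":12,"\u03b8":[-1.0119,-0.31078,0.5174],"qdot":[-2.05268,-1.38791,-2.82856],"eef":[0.68088,-0.78674,0.41692],"effort":[0.0,0.0,0.0]}
{"k":13,"\u03b8":[-1.05435,-0.34017,0.45699],"qdot":[-2.19136,-1.55297,-3.21525],"eef":[0.6938,-0.79972,0.37385],"effort":[0.0,0.0,0.0]}
{"k":14,"\u03b8":[-1.09951,-0.37296,0.38873],"qdot":[-2.32327,-1.72712,-3.61126],"eef":[0.70626,-0.81167,0.32691],"effort":[0.0,0.0,0.0]}
{"k":15,"\u03b8":[-1.14722,-0.40931,0.31259],"qdot":[-2.44651,-1.90914,-3.99968],"eef":[0.718,-0.82199,0.27609],"effort":[0.0,0.0,0.0]}
{"k":16,"\u03b8":[-1.1973,-0.44936,0.22895],"qdot":[-2.55906,-2.09596,-4.35647],"eef":[0.72873,-0.83,0.2214],"effort":[0.0,0.0,0.0]}
{"k":17,"\u03b8":[-1.2495,-0.49314,0.13875],"qdot":[-2.65931,-2.28164,-4.64992],"eef":[0.73819,-0.83493,0.16291],"effort":[0.0,0.0,0.0]}
{"k":18,"\u03b8":[-1.30358,-0.54055,0.04363],"qdot":[-2.74679,-2.45624,-4.84179],"eef":[0.74614,-0.83598,0.10071],"effort":[0.0,0.0,0.0]}
{"k":19,"\u03b8":[-1.3593,-0.59122,-0.05397],"qdot":[-2.82329,-2.60527,-4.89129],"eef":[0.75237,-0.83235,0.03495],"effort":[0.0,0.0,0.0]}
{"k":20,"\u03b8":[-1.41647,-0.64447,-0.15083],"qdot":[-2.89367,-2.71042,-4.76215],"eef":[0.75672,-0.82326,-0.03414],"effort":[0.0,0.0,0.0]}
{"k":21,"\u03b8":[-1.47506,-0.69921,-0.2431],"qdot":[-2.96585,-2.75191,-4.43135],"eef":[0.75903,-0.80804,-0.1063],"effort":[0.0,0.0,0.0]}
{"k":22,"\u03b8":[-1.53518,-0.754,-0.32671],"qdot":[-3.04945,-2.71235,-3.89631],"eef":[0.75915,-0.78616,-0.18115],"effort":[0.0,0.0,0.0]}
{"k":23,"\u03b8":[-1.59717,-0.80709,-0.39772],"qdot":[-3.15331,-2.58063,-3.17736],"eef":[0.7569,-0.75719,-0.25818],"effort":[0.0,0.0,0.0]}
{"k":24,"\u03b8":[-1.66149,-0.8566,-0.45284],"qdot":[-3.28281,-2.35467,-2.31475],"eef":[0.75208,-0.72082,-0.33673],"effort":[0.0,0.0,0.0]}
{"k":25,"\u03b8":[-1.72866,-0.9007,-0.48971],"qdot":[-3.43825,-2.04211,-1.36241],"eef":[0.74444,-0.67683,-0.41594],"effort":[0.0,0.0,0.0]}
{"k":26,"\u03b8":[-1.79916,-0.93781,-0.50715],"qdot":[-3.61486,-1.65929,-0.38131],"eef":[0.73373,-0.62505,-0.49475],"effort":[0.0,0.0,0.0]}
{"k":27,"\u03b8":[-1.87335,-0.96678,-0.50535],"qdot":[-3.80528,-1.23221,0.5466],"eef":[0.71972,-0.56546,-0.57184],"effort":[0.0,0.0,0.0]}
{"k":28,"\u03b8":[-1.95139,-0.98694,-0.48588],"qdot":[-3.99935,-0.78237,1.38108],"eef":[0.70223,-0.49818,-0.64574],"effort":[0.0,0.0,0.0]}
{"k":29,"\u03b8":[-2.03329,-0.99808,-0.45106],"qdot":[-4.18853,-0.33298,2.07453],"eef":[0.68118,-0.42359,-0.71486],"effort":[0.0,0.0,0.0]}
{"k":30,"\u03b8":[-2.11886,-1.0004,-0.40412],"qdot":[-4.36671,0.09584,2.58708],"eef":[0.65663,-0.34234,-0.77762],"effort":[0.0,0.0,0.0]}
{"k":31,"\u03b8":[-2.20785,-0.99448,-0.34895],"qdot":[-4.52977,0.48949,2.89573],"eef":[0.62875,-0.25545,-0.8326],"effort":[0.0,0.0,0.0]}
{"k":32,"\u03b8":[-2.29994,-0.9811,-0.28964],"qdot":[-4.67513,0.84179,3.00268],"eef":[0.59787,-0.16422,-0.87864],"effort":[0.0,0.0,0.0]}
{"k":33,"\u03b8":[-2.39472,-0.96111,-0.23006],"qdot":[-4.7992,1.14918,2.92803],"eef":[0.56442,-0.07016,-0.91499],"effort":[0.0,0.0,0.0]}
{"k":34,"\u03b8":[-2.49173,-0.93544,-0.1735],"qdot":[-4.89716,1.40956,2.70679],"eef":[0.5289,0.02515,-0.94134],"effort":[0.0,0.0,0.0]}
{"k":35,"\u03b8":[-2.59039,-0.90506,-0.12248],"qdot":[-4.96352,1.62074,2.38139],"eef":[0.4918,0.12016,-0.95776],"effort":[0.0,0.0,0.0]}
{"k":36,"\u03b8":[-2.69003,-0.87096,-0.07865],"qdot":[-4.99337,1.78035,1.99496],"eef":[0.4536,0.21349,-0.96468],"effort":[0.0,0.0,0.0]}
{"k":37,"\u03b8":[-2.78986,-0.8342,-0.04283],"qdot":[-4.98354,1.88677,1.58689],"eef":[0.41474,0.30395,-0.96271],"effort":[0.0,0.0,0.0]}
{"k":38,"\u03b8":[-2.8891,-0.79584,-0.0151],"qdot":[-4.93315,1.94024,1.19031],"eef":[0.37557,0.39056,-0.95265],"effort":[0.0,0.0,0.0]}
{"k":39,"\u03b8":[-2.98693,-0.75693,0.00504],"qdot":[-4.84361,1.9434,0.83095],"eef":[0.3364,0.47255,-0.93538],"effort":[0.0,0.0,0.0]}
{"k":40,"\u03b8":[-3.0826,-0.71841,0.01851],"qdot":[-4.71814,1.90121,0.52666],"eef":[0.29747,0.54932,-0.91181]}
{"summary": "max |effort| (N\u00b7m): 0.00000"}


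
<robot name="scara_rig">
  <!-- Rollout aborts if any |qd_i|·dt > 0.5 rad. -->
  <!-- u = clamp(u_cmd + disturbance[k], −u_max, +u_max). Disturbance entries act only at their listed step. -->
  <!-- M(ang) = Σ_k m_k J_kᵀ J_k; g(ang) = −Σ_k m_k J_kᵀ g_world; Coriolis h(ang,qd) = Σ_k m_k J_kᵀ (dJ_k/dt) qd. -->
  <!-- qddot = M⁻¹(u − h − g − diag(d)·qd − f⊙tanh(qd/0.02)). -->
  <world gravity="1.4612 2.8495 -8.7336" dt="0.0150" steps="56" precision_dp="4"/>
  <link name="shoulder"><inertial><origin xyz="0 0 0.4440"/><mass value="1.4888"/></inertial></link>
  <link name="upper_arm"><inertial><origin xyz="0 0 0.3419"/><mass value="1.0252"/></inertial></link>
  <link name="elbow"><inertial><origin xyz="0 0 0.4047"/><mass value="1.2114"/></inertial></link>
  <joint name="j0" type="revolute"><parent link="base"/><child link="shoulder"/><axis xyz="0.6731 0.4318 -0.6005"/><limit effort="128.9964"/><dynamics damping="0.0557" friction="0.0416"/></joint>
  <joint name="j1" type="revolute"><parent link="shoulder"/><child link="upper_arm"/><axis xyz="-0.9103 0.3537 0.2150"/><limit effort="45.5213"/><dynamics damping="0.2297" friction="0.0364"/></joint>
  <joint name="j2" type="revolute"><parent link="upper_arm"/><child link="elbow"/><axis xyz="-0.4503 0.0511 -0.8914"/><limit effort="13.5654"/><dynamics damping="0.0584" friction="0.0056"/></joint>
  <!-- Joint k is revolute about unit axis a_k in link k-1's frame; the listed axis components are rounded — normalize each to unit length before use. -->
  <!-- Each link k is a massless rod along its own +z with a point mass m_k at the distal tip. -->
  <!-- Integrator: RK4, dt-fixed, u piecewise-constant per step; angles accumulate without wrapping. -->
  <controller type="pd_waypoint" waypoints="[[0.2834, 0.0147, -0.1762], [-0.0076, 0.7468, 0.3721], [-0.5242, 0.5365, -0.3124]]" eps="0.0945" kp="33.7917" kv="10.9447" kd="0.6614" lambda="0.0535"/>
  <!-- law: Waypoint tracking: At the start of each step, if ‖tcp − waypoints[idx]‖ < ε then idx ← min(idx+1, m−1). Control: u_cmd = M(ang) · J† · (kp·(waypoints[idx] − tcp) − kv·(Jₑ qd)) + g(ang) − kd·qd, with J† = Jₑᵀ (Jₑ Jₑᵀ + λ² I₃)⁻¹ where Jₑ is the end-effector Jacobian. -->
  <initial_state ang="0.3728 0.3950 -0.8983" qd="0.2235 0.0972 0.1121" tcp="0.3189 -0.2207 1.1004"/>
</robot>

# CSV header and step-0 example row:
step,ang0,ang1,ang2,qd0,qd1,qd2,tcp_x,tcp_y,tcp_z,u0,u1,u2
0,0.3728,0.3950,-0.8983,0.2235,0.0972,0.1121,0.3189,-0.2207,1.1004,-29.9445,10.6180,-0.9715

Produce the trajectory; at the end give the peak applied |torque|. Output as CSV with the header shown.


step,ang0,ang1,ang2,qd0,qd1,qd2,tcp_x,tcp_y,tcp_z,u0,u1,u2
1,0.3706,0.3970,-0.9316,-0.5070,0.1482,-4.4799,0.3215,-0.2221,1.0981,-30.2858,8.6907,2.1855
2,0.3602,0.3989,-1.0085,-0.8810,0.1027,-5.7404,0.3252,-0.2215,1.0941,-28.1350,6.1761,2.5599
3,0.3447,0.3996,-1.0994,-1.1858,-0.0247,-6.3743,0.3288,-0.2179,1.0898,-25.1263,3.6894,2.4745
4,0.3249,0.3978,-1.1985,-1.4594,-0.2157,-6.8289,0.3318,-0.2115,1.0854,-21.5017,1.3101,2.3257
5,0.3012,0.3928,-1.3035,-1.6988,-0.4547,-7.1712,0.3340,-0.2027,1.0811,-17.3472,-0.9289,2.1876
6,0.2742,0.3840,-1.4127,-1.8934,-0.7200,-7.3978,0.3353,-0.1917,1.0769,-12.7972,-3.0049,2.0742
7,0.2448,0.3712,-1.5243,-2.0339,-0.9887,-7.5018,0.3355,-0.1791,1.0726,-8.0486,-4.8886,1.9910
8,0.2137,0.3545,-1.6365,-2.1154,-1.2392,-7.4835,0.3346,-0.1652,1.0686,-3.3190,-6.5530,1.9406
9,0.1818,0.3343,-1.7476,-2.1380,-1.4544,-7.3513,0.3327,-0.1505,1.0647,1.1970,-7.9795,1.9217
10,0.1500,0.3112,-1.8560,-2.1057,-1.6228,-7.1205,0.3298,-0.1354,1.0610,5.3523,-9.1592,1.9291
11,0.1190,0.2860,-1.9603,-2.0257,-1.7394,-6.8103,0.3261,-0.1203,1.0577,9.0520,-10.0897,1.9539
12,0.0896,0.2595,-2.0594,-1.9065,-1.8043,-6.4422,0.3218,-0.1057,1.0548,12.2448,-10.7736,1.9860
13,0.0621,0.2323,-2.1528,-1.7571,-1.8222,-6.0382,0.3170,-0.0918,1.0523,14.9096,-11.2156,2.0154
14,0.0371,0.2052,-2.2400,-1.5853,-1.8000,-5.6192,0.3119,-0.0791,1.0502,17.0438,-11.4228,2.0344
15,0.0147,0.1787,-2.3209,-1.3976,-1.7447,-5.2021,0.3069,-0.0677,1.0484,18.6552,-11.4049,2.0370
16,-0.0047,0.1532,-2.3957,-1.1992,-1.6625,-4.7989,0.3021,-0.0579,1.0469,19.7563,-11.1752,2.0186
17,-0.0211,0.1291,-2.4646,-0.9937,-1.5576,-4.4159,0.2977,-0.0498,1.0456,20.3628,-10.7503,1.9757
18,-0.0344,0.1067,-2.5279,-0.7844,-1.4325,-4.0549,0.2940,-0.0434,1.0445,20.4923,-10.1518,1.9060
19,-0.0446,0.0864,-2.5859,-0.5740,-1.2887,-3.7145,0.2911,-0.0388,1.0434,20.1678,-9.4062,1.8090
20,-0.0516,0.0683,-2.6391,-0.3654,-1.1275,-3.3925,0.2893,-0.0358,1.0424,19.4217,-8.5466,1.6863
21,-0.0556,0.0528,-2.6875,-0.1619,-0.9506,-3.0866,0.2886,-0.0344,1.0412,18.3016,-7.6122,1.5418
22,-0.0565,0.0400,-2.7315,0.0333,-0.7607,-2.7963,0.2890,-0.0344,1.0400,16.8752,-6.6468,1.3819
23,-0.0546,0.0301,-2.7712,0.2163,-0.5622,-2.5223,0.2908,-0.0356,1.0386,15.2348,-5.6951,1.2149
24,-0.0501,0.0232,-2.8070,0.3855,-0.3563,-2.2597,0.2938,-0.0378,1.0369,13.4568,-4.7989,1.0448
25,-0.0432,0.0195,-2.8390,0.5388,-0.1488,-2.0165,0.2980,-0.0408,1.0349,11.6372,-3.9936,0.8838
26,-0.0341,0.0188,-2.8675,0.6747,0.0548,-1.7983,0.3035,-0.0443,1.0327,9.8635,-3.3008,0.7407
27,-0.0231,0.0211,-2.8931,0.7924,0.2465,-1.6185,0.3101,-0.0482,1.0300,8.2055,-2.7196,0.6270
28,-0.0104,0.0262,-2.9159,0.8935,0.4391,-1.4248,0.3177,-0.0523,1.0270,6.6873,-2.2594,0.5085
29,0.0036,0.0341,-2.9361,0.9787,0.6188,-1.2670,0.3262,-0.0565,1.0236,5.3601,-1.9275,0.4228
30,0.0188,0.0447,-2.9540,1.0496,0.7888,-1.1266,0.3356,-0.0605,1.0197,4.2228,-1.7053,0.3556
31,0.0350,0.0577,-2.9700,1.1080,0.9471,-1.0085,0.3458,-0.0643,1.0153,3.2734,-1.5795,0.3096
32,0.0520,0.0730,-2.9844,1.1558,1.0946,-0.9087,0.3567,-0.0679,1.0105,2.4948,-1.5334,0.2805
33,0.0696,0.0905,-2.9974,1.1947,1.2316,-0.8259,0.3682,-0.0711,1.0051,1.8669,-1.5524,0.2663
34,0.0878,0.1099,-3.0093,1.2264,1.3590,-0.7581,0.3802,-0.0738,0.9992,1.3671,-1.6234,0.2642
35,0.1064,0.1312,-3.0203,1.2523,1.4776,-0.7032,0.3927,-0.0762,0.9927,0.9730,-1.7354,0.2719
36,0.1253,0.1541,-3.0305,1.2738,1.5884,-0.6595,0.4056,-0.0780,0.9856,0.6642,-1.8791,0.2872
37,0.1446,0.1787,-3.0401,1.2918,1.6923,-0.6255,0.4189,-0.0794,0.9779,0.4224,-2.0476,0.3086
38,0.1640,0.2049,-3.0493,1.3073,1.7898,-0.5997,0.4325,-0.0804,0.9695,0.2321,-2.2352,0.3346
39,0.1837,0.2324,-3.0582,1.3208,1.8818,-0.5809,0.4463,-0.0808,0.9604,0.0805,-2.4376,0.3640
40,0.2036,0.2612,-3.0668,1.3329,1.9687,-0.5681,0.4604,-0.0809,0.9506,-0.0429,-2.6517,0.3959
41,0.2237,0.2914,-3.0753,1.3441,2.0510,-0.5603,0.4746,-0.0804,0.9401,-0.1464,-2.8751,0.4297
42,0.2440,0.3227,-3.0837,1.3547,2.1290,-0.5568,0.4889,-0.0796,0.9288,-0.2364,-3.1061,0.4647
43,0.2644,0.3552,-3.0921,1.3650,2.2029,-0.5569,0.5032,-0.0783,0.9166,-0.3180,-3.3433,0.5006
44,0.2849,0.3888,-3.1005,1.3750,2.2728,-0.5601,0.5175,-0.0767,0.9036,-0.3947,-3.5857,0.5370
45,0.3056,0.4233,-3.1090,1.3851,2.3390,-0.5658,0.5318,-0.0747,0.8898,-0.4692,-3.8326,0.5735
46,0.3264,0.4589,-3.1175,1.3952,2.4013,-0.5736,0.5459,-0.0723,0.8751,-0.5434,-4.0831,0.6099
47,0.3474,0.4953,-3.1262,1.4055,2.4598,-0.5832,0.5598,-0.0697,0.8595,-0.6185,-4.3365,0.6460
48,0.3686,0.5326,-3.1351,1.4162,2.5144,-0.5941,0.5734,-0.0667,0.8430,-0.6954,-4.5922,0.6815
49,0.3899,0.5707,-3.1441,1.4271,2.5650,-0.6062,0.5866,-0.0635,0.8256,-0.7744,-4.8494,0.7162
50,0.4114,0.6095,-3.1533,1.4385,2.6116,-0.6190,0.5995,-0.0601,0.8073,-0.8560,-5.1071,0.7498
51,0.4331,0.6490,-3.1627,1.4504,2.6539,-0.6324,0.6118,-0.0565,0.7882,-0.9402,-5.3644,0.7820
52,0.4549,0.6891,-3.1724,1.4628,2.6919,-0.6460,0.6236,-0.0527,0.7682,-1.0271,-5.6201,0.8126
53,0.4770,0.7297,-3.1822,1.4759,2.7254,-0.6597,0.6347,-0.0488,0.7475,-1.1168,-5.8729,0.8412
54,0.4992,0.7708,-3.1922,1.4896,2.7543,-0.6731,0.6452,-0.0447,0.7259,-1.2093,-6.1216,0.8676
55,0.5216,0.8123,-3.2025,1.5040,2.7785,-0.6861,0.6549,-0.0407,0.7036,-1.3048,-6.3645,0.8914
56,0.5443,0.8541,-3.2129,1.5192,2.7979,-0.6985,0.6637,-0.0365,0.6807,,,
# max |u| (N·m): 30.2858
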